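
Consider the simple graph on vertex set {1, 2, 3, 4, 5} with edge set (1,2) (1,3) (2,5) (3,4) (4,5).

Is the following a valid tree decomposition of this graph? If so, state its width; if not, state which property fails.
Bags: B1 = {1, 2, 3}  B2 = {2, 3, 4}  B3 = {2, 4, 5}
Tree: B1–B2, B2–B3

Yes; width 2.

Checking the three conditions: (i) the bags cover all of {1, 2, 3, 4, 5}; (ii) for each edge, some bag contains both endpoints; (iii) the bags containing any fixed vertex form a subtree. All hold, so the decomposition is valid with width 3 − 1 = 2.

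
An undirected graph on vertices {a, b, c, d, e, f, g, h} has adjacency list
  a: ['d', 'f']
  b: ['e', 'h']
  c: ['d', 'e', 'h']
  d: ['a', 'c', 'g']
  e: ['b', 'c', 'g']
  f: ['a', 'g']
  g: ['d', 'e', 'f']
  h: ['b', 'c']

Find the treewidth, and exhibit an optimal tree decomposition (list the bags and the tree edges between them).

Each bag holds 3 vertices, so the decomposition has width 2, which upper-bounds the treewidth. For the lower bound, G contains the cycle h–b–e–c–h, so G is not a forest; only forests have treewidth ≤ 1, hence tw(G) ≥ 2. Hence tw(G) = 2 exactly.

Treewidth 2.
Bags: B1 = {b, c, h}  B2 = {b, c, e}  B3 = {c, d, e}  B4 = {d, e, g}  B5 = {a, d, g}  B6 = {a, f, g}
Tree: B1–B2, B2–B3, B3–B4, B4–B5, B5–B6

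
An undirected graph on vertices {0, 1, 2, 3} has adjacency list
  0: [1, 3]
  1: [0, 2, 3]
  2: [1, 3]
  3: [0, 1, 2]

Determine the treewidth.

A width-2 tree decomposition is:
Bags: B1 = {1, 2, 3}  B2 = {0, 1, 3}
Tree: B1–B2
The largest bag has 3 vertices, giving width 2; this decomposition certifies tw(G) ≤ 2. For the lower bound, the 3 vertices {0, 1, 3} are pairwise adjacent, and any tree decomposition puts a clique entirely inside one bag — forcing width ≥ 2. The upper and lower bounds meet at 2, so that is the treewidth.

2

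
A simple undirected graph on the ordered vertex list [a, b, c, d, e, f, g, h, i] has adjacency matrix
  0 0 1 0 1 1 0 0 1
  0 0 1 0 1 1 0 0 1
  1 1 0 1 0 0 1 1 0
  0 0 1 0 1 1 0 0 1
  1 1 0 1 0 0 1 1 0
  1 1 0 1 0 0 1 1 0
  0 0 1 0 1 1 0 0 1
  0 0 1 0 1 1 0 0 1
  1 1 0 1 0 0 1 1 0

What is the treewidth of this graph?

4

A width-4 tree decomposition is:
Bags: B1 = {b, c, e, f, i}  B2 = {a, c, e, f, i}  B3 = {c, e, f, g, i}  B4 = {c, e, f, h, i}  B5 = {c, d, e, f, i}
Tree: B1–B2, B2–B3, B3–B4, B4–B5
Each bag holds 5 vertices, so the decomposition has width 4, which upper-bounds the treewidth. For the lower bound: the 5 vertex sets {b,i}, {a,e}, {c,g}, {f}, {h} are disjoint, each induces a connected subgraph, and every pair is joined by at least one edge of G. Contracting each set to a single vertex therefore yields K_{5} as a minor, and since treewidth is minor-monotone, tw(G) ≥ tw(K_{5}) = 4. Therefore the treewidth is 4.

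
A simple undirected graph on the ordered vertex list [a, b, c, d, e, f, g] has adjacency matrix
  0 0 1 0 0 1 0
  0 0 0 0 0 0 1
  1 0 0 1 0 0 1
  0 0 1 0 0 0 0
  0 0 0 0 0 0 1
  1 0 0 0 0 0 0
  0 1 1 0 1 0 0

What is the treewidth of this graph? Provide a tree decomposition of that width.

The largest bag has 2 vertices, giving width 1; this decomposition certifies tw(G) ≤ 1. Any graph with an edge has treewidth ≥ 1, and G has the edge c–a. Therefore the treewidth is 1.

Treewidth 1.
Bags: B1 = {a, c}  B2 = {a, f}  B3 = {c, g}  B4 = {c, d}  B5 = {e, g}  B6 = {b, g}
Tree: B1–B2, B1–B3, B3–B4, B3–B5, B5–B6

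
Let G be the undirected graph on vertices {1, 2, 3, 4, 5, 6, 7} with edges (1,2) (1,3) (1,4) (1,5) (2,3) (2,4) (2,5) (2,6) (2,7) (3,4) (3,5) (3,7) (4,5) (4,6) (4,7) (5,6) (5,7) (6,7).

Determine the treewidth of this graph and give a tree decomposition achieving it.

Every bag has size at most 5, so the width is 5 − 1 = 4 and tw(G) ≤ 4. Conversely, {1, 2, 3, 4, 5} is a clique of size 5, and the vertices of any clique must share a bag in every tree decomposition; so some bag has ≥ 5 vertices and tw(G) ≥ 4. Hence tw(G) = 4 exactly.

Treewidth 4.
One optimal decomposition is:
Bags: B1 = {2, 3, 4, 5, 7}  B2 = {2, 4, 5, 6, 7}  B3 = {1, 2, 3, 4, 5}
Tree: B1–B2, B1–B3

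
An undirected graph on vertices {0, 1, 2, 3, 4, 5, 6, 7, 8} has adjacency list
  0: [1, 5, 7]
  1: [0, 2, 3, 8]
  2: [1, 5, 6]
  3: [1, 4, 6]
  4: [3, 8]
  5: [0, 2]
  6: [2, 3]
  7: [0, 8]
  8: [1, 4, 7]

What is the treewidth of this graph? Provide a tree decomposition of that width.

Every bag has size at most 4, so the width is 4 − 1 = 3 and tw(G) ≤ 3. For the lower bound: the 4 vertex sets {2,5,6}, {0}, {1}, {3,4,7,8} are disjoint, each induces a connected subgraph, and every pair is joined by at least one edge of G. Contracting each set to a single vertex therefore yields K_{4} as a minor, and since treewidth is minor-monotone, tw(G) ≥ tw(K_{4}) = 3. Hence tw(G) = 3 exactly.

Treewidth 3.
Bags: B1 = {0, 2, 5, 6}  B2 = {0, 1, 2, 6}  B3 = {0, 1, 3, 6}  B4 = {0, 1, 3, 7}  B5 = {1, 3, 7, 8}  B6 = {3, 4, 7, 8}
Tree: B1–B2, B2–B3, B3–B4, B4–B5, B5–B6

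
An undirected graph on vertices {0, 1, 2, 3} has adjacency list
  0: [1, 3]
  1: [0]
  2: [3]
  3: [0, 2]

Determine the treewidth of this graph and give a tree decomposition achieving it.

The largest bag has 2 vertices, giving width 1; this decomposition certifies tw(G) ≤ 1. G has an edge, so its treewidth is at least 1. Combining the bounds, tw(G) = 1.

Treewidth 1.
One such decomposition:
Bags: B1 = {0, 1}  B2 = {0, 3}  B3 = {2, 3}
Tree: B1–B2, B2–B3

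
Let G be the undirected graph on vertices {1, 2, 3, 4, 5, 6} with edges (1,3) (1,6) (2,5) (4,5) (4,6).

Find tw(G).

A width-1 tree decomposition is:
Bags: B1 = {1, 3}  B2 = {1, 6}  B3 = {4, 6}  B4 = {4, 5}  B5 = {2, 5}
Tree: B1–B2, B2–B3, B3–B4, B4–B5
Each bag holds 2 vertices, so the decomposition has width 1, which upper-bounds the treewidth. Since G has at least one edge (e.g. 3–1), it is not an edgeless graph, so tw(G) ≥ 1. Hence tw(G) = 1 exactly.

1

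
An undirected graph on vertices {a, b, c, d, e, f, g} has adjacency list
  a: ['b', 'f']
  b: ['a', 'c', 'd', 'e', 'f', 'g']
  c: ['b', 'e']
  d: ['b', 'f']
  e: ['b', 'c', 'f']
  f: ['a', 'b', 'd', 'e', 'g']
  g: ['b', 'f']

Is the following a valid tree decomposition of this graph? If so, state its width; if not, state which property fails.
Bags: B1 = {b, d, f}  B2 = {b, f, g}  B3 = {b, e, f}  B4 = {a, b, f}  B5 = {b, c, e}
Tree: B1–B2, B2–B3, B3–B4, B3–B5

Yes; width 2.

Every vertex of G appears in some bag (union = {a, b, c, d, e, f, g}); every edge is covered by a bag; and for each vertex v the set of bags containing v is connected in the bag tree. The decomposition is therefore valid. The largest bag has 3 vertices, so the width is 2.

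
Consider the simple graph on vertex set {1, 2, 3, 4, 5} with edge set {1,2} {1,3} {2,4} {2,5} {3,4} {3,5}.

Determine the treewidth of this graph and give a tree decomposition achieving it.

Each bag holds 3 vertices, so the decomposition has width 2, which upper-bounds the treewidth. Since 5–2–1–3–5 is a cycle in G, G is not acyclic. Forests are exactly the graphs of treewidth ≤ 1, so tw(G) ≥ 2. Combining the bounds, tw(G) = 2.

Treewidth 2.
One optimal decomposition is:
Bags: B1 = {2, 3, 5}  B2 = {1, 2, 3}  B3 = {2, 3, 4}
Tree: B1–B2, B2–B3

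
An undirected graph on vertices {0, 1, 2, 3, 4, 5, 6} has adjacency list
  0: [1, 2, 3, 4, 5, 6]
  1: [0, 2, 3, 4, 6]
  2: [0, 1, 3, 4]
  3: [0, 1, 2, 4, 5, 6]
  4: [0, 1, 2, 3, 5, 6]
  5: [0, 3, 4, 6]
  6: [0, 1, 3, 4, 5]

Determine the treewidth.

A width-4 tree decomposition is:
Bags: B1 = {0, 3, 4, 5, 6}  B2 = {0, 1, 3, 4, 6}  B3 = {0, 1, 2, 3, 4}
Tree: B1–B2, B2–B3
The largest bag has 5 vertices, giving width 4; this decomposition certifies tw(G) ≤ 4. On the other hand G contains the 5-clique {0, 1, 2, 3, 4}. A clique must lie in a single bag of any decomposition, so no decomposition can have width below 4. Hence tw(G) = 4 exactly.

4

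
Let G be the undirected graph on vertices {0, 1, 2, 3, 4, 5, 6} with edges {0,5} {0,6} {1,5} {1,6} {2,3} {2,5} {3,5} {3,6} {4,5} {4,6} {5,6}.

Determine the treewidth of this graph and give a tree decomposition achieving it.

Every bag has size at most 3, so the width is 3 − 1 = 2 and tw(G) ≤ 2. For the lower bound, the 3 vertices {2, 3, 5} are pairwise adjacent, and any tree decomposition puts a clique entirely inside one bag — forcing width ≥ 2. The upper and lower bounds meet at 2, so that is the treewidth.

Treewidth 2.
Bags: B1 = {2, 3, 5}  B2 = {3, 5, 6}  B3 = {0, 5, 6}  B4 = {1, 5, 6}  B5 = {4, 5, 6}
Tree: B1–B2, B2–B3, B3–B4, B4–B5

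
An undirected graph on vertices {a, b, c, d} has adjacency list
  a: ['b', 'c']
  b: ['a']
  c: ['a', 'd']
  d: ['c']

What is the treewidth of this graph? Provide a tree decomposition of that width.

Each bag holds 2 vertices, so the decomposition has width 1, which upper-bounds the treewidth. Any graph with an edge has treewidth ≥ 1, and G has the edge c–a. The upper and lower bounds meet at 1, so that is the treewidth.

Treewidth 1.
One such decomposition:
Bags: B1 = {a, c}  B2 = {c, d}  B3 = {a, b}
Tree: B1–B2, B1–B3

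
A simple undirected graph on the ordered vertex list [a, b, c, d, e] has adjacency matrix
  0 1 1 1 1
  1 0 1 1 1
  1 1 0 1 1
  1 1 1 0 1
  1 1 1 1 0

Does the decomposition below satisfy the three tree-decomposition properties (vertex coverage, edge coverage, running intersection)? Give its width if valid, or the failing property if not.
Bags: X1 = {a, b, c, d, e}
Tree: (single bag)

Checking the three conditions: (i) the bags cover all of {a, b, c, d, e}; (ii) for each edge, some bag contains both endpoints; (iii) the bags containing any fixed vertex form a subtree. All hold, so the decomposition is valid with width 5 − 1 = 4.

Yes; width 4.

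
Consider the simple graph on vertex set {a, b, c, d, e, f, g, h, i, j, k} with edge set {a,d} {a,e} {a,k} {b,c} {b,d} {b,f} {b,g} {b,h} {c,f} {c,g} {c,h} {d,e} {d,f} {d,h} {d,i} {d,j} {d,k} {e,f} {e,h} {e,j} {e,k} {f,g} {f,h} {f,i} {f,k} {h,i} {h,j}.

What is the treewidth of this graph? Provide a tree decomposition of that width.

Every bag has size at most 4, so the width is 4 − 1 = 3 and tw(G) ≤ 3. For the lower bound, the 4 vertices {a, d, e, k} are pairwise adjacent, and any tree decomposition puts a clique entirely inside one bag — forcing width ≥ 3. Combining the bounds, tw(G) = 3.

Treewidth 3.
One such decomposition:
Bags: B1 = {d, e, f, h}  B2 = {b, d, f, h}  B3 = {d, f, h, i}  B4 = {b, c, f, h}  B5 = {d, e, f, k}  B6 = {b, c, f, g}  B7 = {d, e, h, j}  B8 = {a, d, e, k}
Tree: B1–B2, B1–B3, B2–B4, B1–B5, B4–B6, B1–B7, B5–B8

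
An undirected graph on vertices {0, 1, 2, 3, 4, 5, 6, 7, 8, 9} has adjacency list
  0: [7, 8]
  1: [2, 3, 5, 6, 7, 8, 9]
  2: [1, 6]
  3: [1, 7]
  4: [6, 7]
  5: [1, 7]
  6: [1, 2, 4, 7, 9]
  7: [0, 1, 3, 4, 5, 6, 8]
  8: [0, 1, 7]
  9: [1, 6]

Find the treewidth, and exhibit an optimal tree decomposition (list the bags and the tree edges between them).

Treewidth 2.
One such decomposition:
Bags: B1 = {1, 3, 7}  B2 = {1, 6, 7}  B3 = {1, 2, 6}  B4 = {4, 6, 7}  B5 = {1, 6, 9}  B6 = {1, 7, 8}  B7 = {1, 5, 7}  B8 = {0, 7, 8}
Tree: B1–B2, B2–B3, B2–B4, B3–B5, B2–B6, B1–B7, B6–B8

Every bag has size at most 3, so the width is 3 − 1 = 2 and tw(G) ≤ 2. On the other hand G contains the 3-clique {0, 7, 8}. A clique must lie in a single bag of any decomposition, so no decomposition can have width below 2. Combining the bounds, tw(G) = 2.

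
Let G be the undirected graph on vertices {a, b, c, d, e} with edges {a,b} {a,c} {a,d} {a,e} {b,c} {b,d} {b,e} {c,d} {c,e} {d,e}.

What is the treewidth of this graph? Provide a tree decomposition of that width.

Treewidth 4.
Bags: B1 = {a, b, c, d, e}
Tree: (single bag)

With just one bag of size 5, the width is 5 − 1 = 4, so tw(G) ≤ 4. Conversely, {a, b, c, d, e} is a clique of size 5, and the vertices of any clique must share a bag in every tree decomposition; so some bag has ≥ 5 vertices and tw(G) ≥ 4. Combining the bounds, tw(G) = 4.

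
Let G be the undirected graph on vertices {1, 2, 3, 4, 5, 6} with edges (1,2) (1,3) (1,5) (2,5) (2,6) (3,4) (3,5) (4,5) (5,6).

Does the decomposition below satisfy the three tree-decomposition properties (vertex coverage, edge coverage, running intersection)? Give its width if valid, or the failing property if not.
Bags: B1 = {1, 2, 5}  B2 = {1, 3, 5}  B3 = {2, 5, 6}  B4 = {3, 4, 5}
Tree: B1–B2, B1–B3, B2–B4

Yes; width 2.

Every vertex of G appears in some bag (union = {1, 2, 3, 4, 5, 6}); every edge is covered by a bag; and for each vertex v the set of bags containing v is connected in the bag tree. The decomposition is therefore valid. The largest bag has 3 vertices, so the width is 2.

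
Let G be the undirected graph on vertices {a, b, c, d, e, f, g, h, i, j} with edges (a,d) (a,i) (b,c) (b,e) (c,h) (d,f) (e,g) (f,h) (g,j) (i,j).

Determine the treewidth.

2

A width-2 tree decomposition is:
Bags: B1 = {a, d, f}  B2 = {a, f, i}  B3 = {f, i, j}  B4 = {f, g, j}  B5 = {e, f, g}  B6 = {b, e, f}  B7 = {b, c, f}  B8 = {c, f, h}
Tree: B1–B2, B2–B3, B3–B4, B4–B5, B5–B6, B6–B7, B7–B8
Each bag holds 3 vertices, so the decomposition has width 2, which upper-bounds the treewidth. Since f–d–a–i–j–g–e–b–c–h–f is a cycle in G, G is not acyclic. Forests are exactly the graphs of treewidth ≤ 1, so tw(G) ≥ 2. Hence tw(G) = 2 exactly.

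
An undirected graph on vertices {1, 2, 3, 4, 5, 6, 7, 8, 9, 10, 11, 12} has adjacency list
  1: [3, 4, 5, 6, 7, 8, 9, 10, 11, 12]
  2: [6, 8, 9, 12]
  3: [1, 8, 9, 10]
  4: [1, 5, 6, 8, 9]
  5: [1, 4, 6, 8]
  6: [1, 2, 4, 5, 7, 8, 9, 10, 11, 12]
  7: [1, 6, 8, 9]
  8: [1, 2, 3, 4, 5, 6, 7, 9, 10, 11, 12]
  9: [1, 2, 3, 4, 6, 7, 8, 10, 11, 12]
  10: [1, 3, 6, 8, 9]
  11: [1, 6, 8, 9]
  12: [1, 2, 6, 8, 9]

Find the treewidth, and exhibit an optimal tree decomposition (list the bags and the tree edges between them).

Each bag holds 5 vertices, so the decomposition has width 4, which upper-bounds the treewidth. Conversely, {1, 3, 8, 9, 10} is a clique of size 5, and the vertices of any clique must share a bag in every tree decomposition; so some bag has ≥ 5 vertices and tw(G) ≥ 4. Therefore the treewidth is 4.

Treewidth 4.
One such decomposition:
Bags: B1 = {1, 6, 8, 9, 10}  B2 = {1, 4, 6, 8, 9}  B3 = {1, 4, 5, 6, 8}  B4 = {1, 6, 7, 8, 9}  B5 = {1, 6, 8, 9, 12}  B6 = {1, 6, 8, 9, 11}  B7 = {2, 6, 8, 9, 12}  B8 = {1, 3, 8, 9, 10}
Tree: B1–B2, B2–B3, B1–B4, B4–B5, B4–B6, B5–B7, B1–B8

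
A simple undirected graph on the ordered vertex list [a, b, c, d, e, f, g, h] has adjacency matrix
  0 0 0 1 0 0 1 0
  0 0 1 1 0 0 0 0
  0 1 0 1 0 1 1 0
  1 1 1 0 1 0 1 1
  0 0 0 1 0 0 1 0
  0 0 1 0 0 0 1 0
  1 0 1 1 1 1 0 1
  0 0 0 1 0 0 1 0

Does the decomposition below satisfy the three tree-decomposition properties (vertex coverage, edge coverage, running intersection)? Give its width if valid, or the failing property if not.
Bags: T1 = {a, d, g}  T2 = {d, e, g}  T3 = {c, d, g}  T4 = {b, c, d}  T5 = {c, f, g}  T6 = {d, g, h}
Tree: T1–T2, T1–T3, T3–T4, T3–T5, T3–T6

Checking the three conditions: (i) the bags cover all of {a, b, c, d, e, f, g, h}; (ii) for each edge, some bag contains both endpoints; (iii) the bags containing any fixed vertex form a subtree. All hold, so the decomposition is valid with width 3 − 1 = 2.

Yes; width 2.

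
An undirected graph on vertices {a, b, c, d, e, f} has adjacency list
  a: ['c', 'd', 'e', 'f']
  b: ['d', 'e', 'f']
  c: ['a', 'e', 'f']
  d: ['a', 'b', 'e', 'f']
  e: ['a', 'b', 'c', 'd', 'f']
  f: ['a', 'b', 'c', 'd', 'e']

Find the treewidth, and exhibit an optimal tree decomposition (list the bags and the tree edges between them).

Each bag holds 4 vertices, so the decomposition has width 3, which upper-bounds the treewidth. Conversely, {a, d, e, f} is a clique of size 4, and the vertices of any clique must share a bag in every tree decomposition; so some bag has ≥ 4 vertices and tw(G) ≥ 3. Hence tw(G) = 3 exactly.

Treewidth 3.
Bags: B1 = {a, d, e, f}  B2 = {a, c, e, f}  B3 = {b, d, e, f}
Tree: B1–B2, B1–B3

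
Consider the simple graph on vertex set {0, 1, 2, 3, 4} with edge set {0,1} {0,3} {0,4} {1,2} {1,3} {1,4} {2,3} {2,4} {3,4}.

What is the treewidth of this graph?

A width-3 tree decomposition is:
Bags: B1 = {1, 2, 3, 4}  B2 = {0, 1, 3, 4}
Tree: B1–B2
The largest bag has 4 vertices, giving width 3; this decomposition certifies tw(G) ≤ 3. Conversely, {0, 1, 3, 4} is a clique of size 4, and the vertices of any clique must share a bag in every tree decomposition; so some bag has ≥ 4 vertices and tw(G) ≥ 3. Hence tw(G) = 3 exactly.

3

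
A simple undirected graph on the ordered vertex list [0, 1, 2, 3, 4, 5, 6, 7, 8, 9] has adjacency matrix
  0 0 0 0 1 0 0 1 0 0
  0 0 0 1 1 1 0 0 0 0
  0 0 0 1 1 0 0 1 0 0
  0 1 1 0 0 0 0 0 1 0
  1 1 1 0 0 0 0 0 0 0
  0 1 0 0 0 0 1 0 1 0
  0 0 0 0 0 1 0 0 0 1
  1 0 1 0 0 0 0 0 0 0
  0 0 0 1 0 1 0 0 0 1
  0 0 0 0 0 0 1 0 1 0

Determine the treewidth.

A width-2 tree decomposition is:
Bags: B1 = {0, 4, 7}  B2 = {2, 4, 7}  B3 = {1, 2, 4}  B4 = {1, 2, 3}  B5 = {1, 3, 5}  B6 = {3, 5, 8}  B7 = {5, 6, 8}  B8 = {6, 8, 9}
Tree: B1–B2, B2–B3, B3–B4, B4–B5, B5–B6, B6–B7, B7–B8
The largest bag has 3 vertices, giving width 2; this decomposition certifies tw(G) ≤ 2. For the lower bound, G contains the cycle 0–7–2–4–0, so G is not a forest; only forests have treewidth ≤ 1, hence tw(G) ≥ 2. Therefore the treewidth is 2.

2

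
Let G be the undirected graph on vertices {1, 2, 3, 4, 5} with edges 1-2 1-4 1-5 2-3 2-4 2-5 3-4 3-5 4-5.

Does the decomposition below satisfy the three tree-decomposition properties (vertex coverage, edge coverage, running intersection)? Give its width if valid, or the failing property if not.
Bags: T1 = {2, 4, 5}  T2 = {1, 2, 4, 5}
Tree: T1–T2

No — vertex 3 appears in no bag.

A tree decomposition must satisfy three properties: every vertex lies in some bag; for every edge, both endpoints lie together in some bag; and for every vertex, the bags containing it form a connected subtree. Here vertex 3 appears in no bag, so the decomposition is invalid.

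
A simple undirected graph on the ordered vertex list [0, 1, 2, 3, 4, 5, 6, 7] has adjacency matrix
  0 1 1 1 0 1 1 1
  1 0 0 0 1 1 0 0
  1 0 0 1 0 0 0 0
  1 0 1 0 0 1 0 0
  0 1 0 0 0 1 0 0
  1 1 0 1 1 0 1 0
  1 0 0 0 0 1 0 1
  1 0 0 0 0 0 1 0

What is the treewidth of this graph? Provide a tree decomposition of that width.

Treewidth 2.
One optimal decomposition is:
Bags: B1 = {0, 6, 7}  B2 = {0, 5, 6}  B3 = {0, 1, 5}  B4 = {1, 4, 5}  B5 = {0, 3, 5}  B6 = {0, 2, 3}
Tree: B1–B2, B2–B3, B3–B4, B3–B5, B5–B6

Every bag has size at most 3, so the width is 3 − 1 = 2 and tw(G) ≤ 2. For the lower bound, the 3 vertices {0, 2, 3} are pairwise adjacent, and any tree decomposition puts a clique entirely inside one bag — forcing width ≥ 2. Combining the bounds, tw(G) = 2.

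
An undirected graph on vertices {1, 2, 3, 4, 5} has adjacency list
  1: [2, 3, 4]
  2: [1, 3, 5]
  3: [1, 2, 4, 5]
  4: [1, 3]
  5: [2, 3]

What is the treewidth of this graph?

A width-2 tree decomposition is:
Bags: B1 = {1, 2, 3}  B2 = {1, 3, 4}  B3 = {2, 3, 5}
Tree: B1–B2, B1–B3
The largest bag has 3 vertices, giving width 2; this decomposition certifies tw(G) ≤ 2. On the other hand G contains the 3-clique {1, 2, 3}. A clique must lie in a single bag of any decomposition, so no decomposition can have width below 2. Hence tw(G) = 2 exactly.

2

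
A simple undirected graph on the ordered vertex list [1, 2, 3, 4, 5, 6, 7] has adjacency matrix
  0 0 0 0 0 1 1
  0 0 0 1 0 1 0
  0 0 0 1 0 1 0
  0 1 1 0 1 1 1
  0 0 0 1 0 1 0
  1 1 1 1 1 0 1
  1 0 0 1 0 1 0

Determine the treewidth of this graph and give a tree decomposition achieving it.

Each bag holds 3 vertices, so the decomposition has width 2, which upper-bounds the treewidth. Conversely, {1, 6, 7} is a clique of size 3, and the vertices of any clique must share a bag in every tree decomposition; so some bag has ≥ 3 vertices and tw(G) ≥ 2. Therefore the treewidth is 2.

Treewidth 2.
Bags: B1 = {2, 4, 6}  B2 = {3, 4, 6}  B3 = {4, 5, 6}  B4 = {4, 6, 7}  B5 = {1, 6, 7}
Tree: B1–B2, B2–B3, B3–B4, B4–B5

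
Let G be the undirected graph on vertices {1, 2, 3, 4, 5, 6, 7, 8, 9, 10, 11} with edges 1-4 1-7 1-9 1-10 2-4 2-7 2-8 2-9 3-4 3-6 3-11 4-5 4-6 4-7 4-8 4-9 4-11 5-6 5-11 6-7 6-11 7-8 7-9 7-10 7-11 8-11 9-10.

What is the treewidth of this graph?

3

A width-3 tree decomposition is:
Bags: B1 = {2, 4, 7, 9}  B2 = {2, 4, 7, 8}  B3 = {4, 7, 8, 11}  B4 = {1, 4, 7, 9}  B5 = {4, 6, 7, 11}  B6 = {1, 7, 9, 10}  B7 = {4, 5, 6, 11}  B8 = {3, 4, 6, 11}
Tree: B1–B2, B2–B3, B1–B4, B3–B5, B4–B6, B5–B7, B7–B8
The largest bag has 4 vertices, giving width 3; this decomposition certifies tw(G) ≤ 3. On the other hand G contains the 4-clique {1, 7, 9, 10}. A clique must lie in a single bag of any decomposition, so no decomposition can have width below 3. Hence tw(G) = 3 exactly.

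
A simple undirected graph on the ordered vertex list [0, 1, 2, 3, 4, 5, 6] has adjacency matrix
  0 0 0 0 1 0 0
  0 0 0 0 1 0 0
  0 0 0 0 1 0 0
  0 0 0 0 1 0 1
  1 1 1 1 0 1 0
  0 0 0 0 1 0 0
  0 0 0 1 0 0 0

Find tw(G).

1

A width-1 tree decomposition is:
Bags: B1 = {3, 4}  B2 = {2, 4}  B3 = {4, 5}  B4 = {1, 4}  B5 = {0, 4}  B6 = {3, 6}
Tree: B1–B2, B2–B3, B3–B4, B3–B5, B1–B6
The largest bag has 2 vertices, giving width 1; this decomposition certifies tw(G) ≤ 1. Any graph with an edge has treewidth ≥ 1, and G has the edge 4–3. Hence tw(G) = 1 exactly.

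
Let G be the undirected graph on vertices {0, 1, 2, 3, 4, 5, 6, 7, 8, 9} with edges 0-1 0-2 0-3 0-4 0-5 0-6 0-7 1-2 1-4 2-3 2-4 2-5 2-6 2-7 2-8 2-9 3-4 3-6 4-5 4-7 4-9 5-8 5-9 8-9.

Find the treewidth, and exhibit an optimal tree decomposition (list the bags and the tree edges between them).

Treewidth 3.
One optimal decomposition is:
Bags: B1 = {0, 2, 3, 6}  B2 = {0, 2, 3, 4}  B3 = {0, 2, 4, 7}  B4 = {0, 2, 4, 5}  B5 = {2, 4, 5, 9}  B6 = {2, 5, 8, 9}  B7 = {0, 1, 2, 4}
Tree: B1–B2, B2–B3, B3–B4, B4–B5, B5–B6, B2–B7

Each bag holds 4 vertices, so the decomposition has width 3, which upper-bounds the treewidth. Conversely, {0, 1, 2, 4} is a clique of size 4, and the vertices of any clique must share a bag in every tree decomposition; so some bag has ≥ 4 vertices and tw(G) ≥ 3. Combining the bounds, tw(G) = 3.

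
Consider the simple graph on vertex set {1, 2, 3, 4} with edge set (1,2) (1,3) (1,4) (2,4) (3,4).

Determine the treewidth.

2

A width-2 tree decomposition is:
Bags: B1 = {1, 2, 4}  B2 = {1, 3, 4}
Tree: B1–B2
Each bag holds 3 vertices, so the decomposition has width 2, which upper-bounds the treewidth. Conversely, {1, 2, 4} is a clique of size 3, and the vertices of any clique must share a bag in every tree decomposition; so some bag has ≥ 3 vertices and tw(G) ≥ 2. The upper and lower bounds meet at 2, so that is the treewidth.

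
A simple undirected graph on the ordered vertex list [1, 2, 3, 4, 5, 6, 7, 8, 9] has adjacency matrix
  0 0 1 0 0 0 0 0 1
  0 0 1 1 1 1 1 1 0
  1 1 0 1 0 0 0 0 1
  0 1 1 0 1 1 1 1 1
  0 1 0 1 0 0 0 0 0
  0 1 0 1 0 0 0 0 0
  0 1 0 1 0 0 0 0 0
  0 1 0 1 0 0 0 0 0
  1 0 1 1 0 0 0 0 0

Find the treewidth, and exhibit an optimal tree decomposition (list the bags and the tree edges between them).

The largest bag has 3 vertices, giving width 2; this decomposition certifies tw(G) ≤ 2. On the other hand G contains the 3-clique {1, 3, 9}. A clique must lie in a single bag of any decomposition, so no decomposition can have width below 2. Combining the bounds, tw(G) = 2.

Treewidth 2.
One such decomposition:
Bags: B1 = {2, 4, 7}  B2 = {2, 3, 4}  B3 = {2, 4, 8}  B4 = {2, 4, 6}  B5 = {2, 4, 5}  B6 = {3, 4, 9}  B7 = {1, 3, 9}
Tree: B1–B2, B2–B3, B2–B4, B2–B5, B2–B6, B6–B7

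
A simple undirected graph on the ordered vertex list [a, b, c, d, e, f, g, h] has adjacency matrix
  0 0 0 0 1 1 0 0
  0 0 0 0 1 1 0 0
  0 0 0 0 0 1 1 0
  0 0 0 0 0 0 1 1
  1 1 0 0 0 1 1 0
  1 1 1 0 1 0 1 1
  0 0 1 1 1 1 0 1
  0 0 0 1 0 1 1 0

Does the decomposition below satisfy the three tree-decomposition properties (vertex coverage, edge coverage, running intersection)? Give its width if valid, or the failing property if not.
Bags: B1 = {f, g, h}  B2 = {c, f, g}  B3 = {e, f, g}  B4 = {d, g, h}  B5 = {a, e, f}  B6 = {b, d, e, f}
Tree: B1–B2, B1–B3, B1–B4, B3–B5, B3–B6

A tree decomposition must satisfy three properties: every vertex lies in some bag; for every edge, both endpoints lie together in some bag; and for every vertex, the bags containing it form a connected subtree. Here bags containing vertex d are not connected in the tree, so the decomposition is invalid.

No — bags containing vertex d are not connected in the tree.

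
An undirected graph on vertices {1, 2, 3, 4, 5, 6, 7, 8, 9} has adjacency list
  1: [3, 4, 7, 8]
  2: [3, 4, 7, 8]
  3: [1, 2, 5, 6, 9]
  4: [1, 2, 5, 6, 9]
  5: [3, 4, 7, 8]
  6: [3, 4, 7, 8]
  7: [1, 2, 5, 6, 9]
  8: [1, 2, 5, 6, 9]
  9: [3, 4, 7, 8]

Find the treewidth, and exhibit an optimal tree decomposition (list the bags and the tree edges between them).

The largest bag has 5 vertices, giving width 4; this decomposition certifies tw(G) ≤ 4. For the lower bound: the 5 vertex sets {1,7}, {5,8}, {3,9}, {4}, {6} are disjoint, each induces a connected subgraph, and every pair is joined by at least one edge of G. Contracting each set to a single vertex therefore yields K_{5} as a minor, and since treewidth is minor-monotone, tw(G) ≥ tw(K_{5}) = 4. The upper and lower bounds meet at 4, so that is the treewidth.

Treewidth 4.
One optimal decomposition is:
Bags: B1 = {1, 3, 4, 7, 8}  B2 = {3, 4, 5, 7, 8}  B3 = {3, 4, 7, 8, 9}  B4 = {3, 4, 6, 7, 8}  B5 = {2, 3, 4, 7, 8}
Tree: B1–B2, B2–B3, B3–B4, B4–B5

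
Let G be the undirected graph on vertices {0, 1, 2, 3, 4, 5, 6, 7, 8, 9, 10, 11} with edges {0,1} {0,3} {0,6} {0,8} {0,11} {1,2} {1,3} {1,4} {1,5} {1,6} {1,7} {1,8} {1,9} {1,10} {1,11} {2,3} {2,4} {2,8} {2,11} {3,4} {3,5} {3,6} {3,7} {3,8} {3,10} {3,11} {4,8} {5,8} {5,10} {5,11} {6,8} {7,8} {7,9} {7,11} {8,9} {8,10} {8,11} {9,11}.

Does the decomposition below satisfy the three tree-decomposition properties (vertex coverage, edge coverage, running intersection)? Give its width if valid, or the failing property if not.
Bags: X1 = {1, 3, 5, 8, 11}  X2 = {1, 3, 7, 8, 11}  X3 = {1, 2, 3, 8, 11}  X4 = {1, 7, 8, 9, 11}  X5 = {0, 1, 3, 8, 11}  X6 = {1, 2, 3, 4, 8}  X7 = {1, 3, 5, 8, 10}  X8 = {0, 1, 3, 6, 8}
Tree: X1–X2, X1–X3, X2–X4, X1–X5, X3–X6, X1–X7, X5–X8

Every vertex of G appears in some bag (union = {0, 1, 2, 3, 4, 5, 6, 7, 8, 9, 10, 11}); every edge is covered by a bag; and for each vertex v the set of bags containing v is connected in the bag tree. The decomposition is therefore valid. The largest bag has 5 vertices, so the width is 4.

Yes; width 4.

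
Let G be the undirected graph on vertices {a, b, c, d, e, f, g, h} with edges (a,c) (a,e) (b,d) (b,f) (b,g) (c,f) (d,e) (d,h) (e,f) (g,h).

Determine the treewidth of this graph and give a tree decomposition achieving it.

Treewidth 2.
One such decomposition:
Bags: B1 = {d, g, h}  B2 = {b, d, g}  B3 = {b, d, e}  B4 = {b, e, f}  B5 = {a, e, f}  B6 = {a, c, f}
Tree: B1–B2, B2–B3, B3–B4, B4–B5, B5–B6

Each bag holds 3 vertices, so the decomposition has width 2, which upper-bounds the treewidth. For the lower bound, G contains the cycle h–g–b–d–h, so G is not a forest; only forests have treewidth ≤ 1, hence tw(G) ≥ 2. Combining the bounds, tw(G) = 2.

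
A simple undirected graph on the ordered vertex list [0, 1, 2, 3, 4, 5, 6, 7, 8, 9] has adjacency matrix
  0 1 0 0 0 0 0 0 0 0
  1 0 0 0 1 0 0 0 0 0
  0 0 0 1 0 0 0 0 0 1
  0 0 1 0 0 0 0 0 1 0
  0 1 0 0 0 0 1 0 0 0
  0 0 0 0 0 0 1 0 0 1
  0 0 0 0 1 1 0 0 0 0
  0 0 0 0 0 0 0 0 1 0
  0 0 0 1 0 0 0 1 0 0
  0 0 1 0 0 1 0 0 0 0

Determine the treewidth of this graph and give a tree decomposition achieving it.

Treewidth 1.
One such decomposition:
Bags: B1 = {7, 8}  B2 = {3, 8}  B3 = {2, 3}  B4 = {2, 9}  B5 = {5, 9}  B6 = {5, 6}  B7 = {4, 6}  B8 = {1, 4}  B9 = {0, 1}
Tree: B1–B2, B2–B3, B3–B4, B4–B5, B5–B6, B6–B7, B7–B8, B8–B9

Every bag has size at most 2, so the width is 2 − 1 = 1 and tw(G) ≤ 1. G has an edge, so its treewidth is at least 1. Therefore the treewidth is 1.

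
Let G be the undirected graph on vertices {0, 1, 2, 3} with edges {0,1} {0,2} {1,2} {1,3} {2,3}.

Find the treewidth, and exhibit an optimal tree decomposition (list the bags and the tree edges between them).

Each bag holds 3 vertices, so the decomposition has width 2, which upper-bounds the treewidth. Conversely, {0, 1, 2} is a clique of size 3, and the vertices of any clique must share a bag in every tree decomposition; so some bag has ≥ 3 vertices and tw(G) ≥ 2. Therefore the treewidth is 2.

Treewidth 2.
One optimal decomposition is:
Bags: B1 = {0, 1, 2}  B2 = {1, 2, 3}
Tree: B1–B2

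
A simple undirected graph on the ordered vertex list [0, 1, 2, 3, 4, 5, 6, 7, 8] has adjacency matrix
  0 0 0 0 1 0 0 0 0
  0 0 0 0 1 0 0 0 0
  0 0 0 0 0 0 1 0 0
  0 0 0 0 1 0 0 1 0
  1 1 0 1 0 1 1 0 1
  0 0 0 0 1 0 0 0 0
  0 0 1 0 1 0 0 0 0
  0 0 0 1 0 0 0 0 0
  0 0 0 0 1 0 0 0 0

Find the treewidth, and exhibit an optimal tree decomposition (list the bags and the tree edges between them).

Every bag has size at most 2, so the width is 2 − 1 = 1 and tw(G) ≤ 1. G has an edge, so its treewidth is at least 1. Therefore the treewidth is 1.

Treewidth 1.
One such decomposition:
Bags: B1 = {1, 4}  B2 = {3, 4}  B3 = {4, 6}  B4 = {4, 8}  B5 = {3, 7}  B6 = {2, 6}  B7 = {4, 5}  B8 = {0, 4}
Tree: B1–B2, B1–B3, B2–B4, B2–B5, B3–B6, B3–B7, B1–B8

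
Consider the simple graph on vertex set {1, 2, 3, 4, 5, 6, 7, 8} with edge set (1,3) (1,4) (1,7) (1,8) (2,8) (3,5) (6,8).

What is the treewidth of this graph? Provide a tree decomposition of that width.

The largest bag has 2 vertices, giving width 1; this decomposition certifies tw(G) ≤ 1. G has an edge, so its treewidth is at least 1. The upper and lower bounds meet at 1, so that is the treewidth.

Treewidth 1.
One optimal decomposition is:
Bags: B1 = {1, 7}  B2 = {1, 8}  B3 = {1, 3}  B4 = {6, 8}  B5 = {2, 8}  B6 = {3, 5}  B7 = {1, 4}
Tree: B1–B2, B2–B3, B2–B4, B4–B5, B3–B6, B3–B7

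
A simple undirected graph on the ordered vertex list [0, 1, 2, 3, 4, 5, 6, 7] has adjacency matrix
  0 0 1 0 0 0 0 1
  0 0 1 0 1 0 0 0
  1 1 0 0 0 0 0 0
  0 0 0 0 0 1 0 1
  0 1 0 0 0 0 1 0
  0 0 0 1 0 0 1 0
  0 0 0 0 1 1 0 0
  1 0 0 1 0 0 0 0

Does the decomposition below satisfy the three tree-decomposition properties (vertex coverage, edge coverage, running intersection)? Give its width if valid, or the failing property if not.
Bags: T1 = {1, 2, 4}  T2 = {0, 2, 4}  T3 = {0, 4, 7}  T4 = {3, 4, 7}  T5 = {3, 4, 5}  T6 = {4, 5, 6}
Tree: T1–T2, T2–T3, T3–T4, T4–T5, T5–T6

Yes; width 2.

Every vertex of G appears in some bag (union = {0, 1, 2, 3, 4, 5, 6, 7}); every edge is covered by a bag; and for each vertex v the set of bags containing v is connected in the bag tree. The decomposition is therefore valid. The largest bag has 3 vertices, so the width is 2.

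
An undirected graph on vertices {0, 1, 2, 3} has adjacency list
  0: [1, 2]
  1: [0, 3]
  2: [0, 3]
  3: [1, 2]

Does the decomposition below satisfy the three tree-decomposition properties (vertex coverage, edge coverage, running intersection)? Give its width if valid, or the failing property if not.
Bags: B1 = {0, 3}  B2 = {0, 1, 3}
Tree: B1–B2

No — vertex 2 appears in no bag.

A tree decomposition must satisfy three properties: every vertex lies in some bag; for every edge, both endpoints lie together in some bag; and for every vertex, the bags containing it form a connected subtree. Here vertex 2 appears in no bag, so the decomposition is invalid.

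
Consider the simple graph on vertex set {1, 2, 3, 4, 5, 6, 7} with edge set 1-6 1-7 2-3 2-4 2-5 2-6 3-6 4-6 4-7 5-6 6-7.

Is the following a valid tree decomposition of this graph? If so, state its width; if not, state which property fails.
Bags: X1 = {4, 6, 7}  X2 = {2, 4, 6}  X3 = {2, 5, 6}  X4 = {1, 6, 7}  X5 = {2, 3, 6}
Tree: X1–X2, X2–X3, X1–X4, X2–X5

Vertex coverage: the bags together contain {1, 2, 3, 4, 5, 6, 7}, the full vertex set. Edge coverage: each edge of G has both endpoints in at least one bag. Running intersection: for every vertex, the bags containing it form a connected subtree. All three properties hold, so this is a valid tree decomposition of width max|bag| − 1 = 2, and hence tw(G) ≤ 2.

Yes; width 2.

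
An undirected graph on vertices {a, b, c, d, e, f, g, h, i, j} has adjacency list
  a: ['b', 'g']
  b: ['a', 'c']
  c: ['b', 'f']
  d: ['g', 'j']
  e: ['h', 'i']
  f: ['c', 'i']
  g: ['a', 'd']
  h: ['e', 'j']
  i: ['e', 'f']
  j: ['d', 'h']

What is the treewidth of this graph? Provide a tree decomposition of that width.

Treewidth 2.
Bags: B1 = {e, h, i}  B2 = {f, h, i}  B3 = {c, f, h}  B4 = {b, c, h}  B5 = {a, b, h}  B6 = {a, g, h}  B7 = {d, g, h}  B8 = {d, h, j}
Tree: B1–B2, B2–B3, B3–B4, B4–B5, B5–B6, B6–B7, B7–B8

Every bag has size at most 3, so the width is 3 − 1 = 2 and tw(G) ≤ 2. Since h–e–i–f–c–b–a–g–d–j–h is a cycle in G, G is not acyclic. Forests are exactly the graphs of treewidth ≤ 1, so tw(G) ≥ 2. Hence tw(G) = 2 exactly.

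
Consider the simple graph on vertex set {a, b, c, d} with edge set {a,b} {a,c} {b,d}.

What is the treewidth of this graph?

A width-1 tree decomposition is:
Bags: B1 = {a, c}  B2 = {a, b}  B3 = {b, d}
Tree: B1–B2, B2–B3
Each bag holds 2 vertices, so the decomposition has width 1, which upper-bounds the treewidth. Any graph with an edge has treewidth ≥ 1, and G has the edge c–a. Therefore the treewidth is 1.

1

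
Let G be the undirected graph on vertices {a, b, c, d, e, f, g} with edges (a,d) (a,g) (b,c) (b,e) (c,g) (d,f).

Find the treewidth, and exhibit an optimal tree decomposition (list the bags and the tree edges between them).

Every bag has size at most 2, so the width is 2 − 1 = 1 and tw(G) ≤ 1. G has an edge, so its treewidth is at least 1. Hence tw(G) = 1 exactly.

Treewidth 1.
Bags: B1 = {d, f}  B2 = {a, d}  B3 = {a, g}  B4 = {c, g}  B5 = {b, c}  B6 = {b, e}
Tree: B1–B2, B2–B3, B3–B4, B4–B5, B5–B6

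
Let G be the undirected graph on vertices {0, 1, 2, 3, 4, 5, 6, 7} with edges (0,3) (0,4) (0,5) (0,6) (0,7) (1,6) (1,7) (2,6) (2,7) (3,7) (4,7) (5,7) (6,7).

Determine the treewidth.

A width-2 tree decomposition is:
Bags: B1 = {0, 3, 7}  B2 = {0, 5, 7}  B3 = {0, 6, 7}  B4 = {0, 4, 7}  B5 = {2, 6, 7}  B6 = {1, 6, 7}
Tree: B1–B2, B1–B3, B2–B4, B3–B5, B3–B6
The largest bag has 3 vertices, giving width 2; this decomposition certifies tw(G) ≤ 2. On the other hand G contains the 3-clique {0, 3, 7}. A clique must lie in a single bag of any decomposition, so no decomposition can have width below 2. Hence tw(G) = 2 exactly.

2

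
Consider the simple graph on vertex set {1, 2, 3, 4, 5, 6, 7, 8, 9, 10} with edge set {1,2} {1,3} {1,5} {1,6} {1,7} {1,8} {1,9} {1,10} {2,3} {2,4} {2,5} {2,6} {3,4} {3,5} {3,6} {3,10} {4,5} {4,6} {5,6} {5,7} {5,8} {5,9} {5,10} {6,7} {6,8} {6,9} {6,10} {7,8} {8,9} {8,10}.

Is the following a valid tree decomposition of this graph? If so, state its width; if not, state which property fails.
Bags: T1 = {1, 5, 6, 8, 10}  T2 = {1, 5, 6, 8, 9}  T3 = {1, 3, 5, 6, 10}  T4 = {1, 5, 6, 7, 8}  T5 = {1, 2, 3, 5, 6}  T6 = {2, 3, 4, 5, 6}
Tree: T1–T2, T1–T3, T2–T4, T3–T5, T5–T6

Yes; width 4.

Vertex coverage: the bags together contain {1, 2, 3, 4, 5, 6, 7, 8, 9, 10}, the full vertex set. Edge coverage: each edge of G has both endpoints in at least one bag. Running intersection: for every vertex, the bags containing it form a connected subtree. All three properties hold, so this is a valid tree decomposition of width max|bag| − 1 = 4, and hence tw(G) ≤ 4.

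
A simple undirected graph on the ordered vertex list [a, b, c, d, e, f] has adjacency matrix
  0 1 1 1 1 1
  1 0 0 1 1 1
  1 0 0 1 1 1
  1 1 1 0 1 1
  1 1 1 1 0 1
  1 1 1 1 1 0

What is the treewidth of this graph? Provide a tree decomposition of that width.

Treewidth 4.
Bags: B1 = {a, b, d, e, f}  B2 = {a, c, d, e, f}
Tree: B1–B2

The largest bag has 5 vertices, giving width 4; this decomposition certifies tw(G) ≤ 4. For the lower bound, the 5 vertices {a, c, d, e, f} are pairwise adjacent, and any tree decomposition puts a clique entirely inside one bag — forcing width ≥ 4. Combining the bounds, tw(G) = 4.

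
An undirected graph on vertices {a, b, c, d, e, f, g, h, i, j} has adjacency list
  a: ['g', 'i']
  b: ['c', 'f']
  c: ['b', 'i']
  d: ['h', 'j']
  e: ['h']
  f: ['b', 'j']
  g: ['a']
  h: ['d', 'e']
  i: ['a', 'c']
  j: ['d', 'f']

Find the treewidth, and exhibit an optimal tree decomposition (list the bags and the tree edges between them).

Treewidth 1.
One such decomposition:
Bags: B1 = {a, g}  B2 = {a, i}  B3 = {c, i}  B4 = {b, c}  B5 = {b, f}  B6 = {f, j}  B7 = {d, j}  B8 = {d, h}  B9 = {e, h}
Tree: B1–B2, B2–B3, B3–B4, B4–B5, B5–B6, B6–B7, B7–B8, B8–B9

Every bag has size at most 2, so the width is 2 − 1 = 1 and tw(G) ≤ 1. Any graph with an edge has treewidth ≥ 1, and G has the edge g–a. Combining the bounds, tw(G) = 1.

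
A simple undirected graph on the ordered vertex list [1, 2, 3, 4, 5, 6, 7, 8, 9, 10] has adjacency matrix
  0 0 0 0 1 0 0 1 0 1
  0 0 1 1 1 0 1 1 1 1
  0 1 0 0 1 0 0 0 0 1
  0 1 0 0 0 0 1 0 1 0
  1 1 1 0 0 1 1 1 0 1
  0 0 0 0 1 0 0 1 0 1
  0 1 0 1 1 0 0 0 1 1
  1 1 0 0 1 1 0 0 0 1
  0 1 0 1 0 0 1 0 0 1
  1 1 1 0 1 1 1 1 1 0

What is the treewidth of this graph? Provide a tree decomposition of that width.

Every bag has size at most 4, so the width is 4 − 1 = 3 and tw(G) ≤ 3. For the lower bound, the 4 vertices {2, 7, 9, 10} are pairwise adjacent, and any tree decomposition puts a clique entirely inside one bag — forcing width ≥ 3. Combining the bounds, tw(G) = 3.

Treewidth 3.
One optimal decomposition is:
Bags: B1 = {2, 5, 8, 10}  B2 = {1, 5, 8, 10}  B3 = {2, 5, 7, 10}  B4 = {2, 7, 9, 10}  B5 = {2, 4, 7, 9}  B6 = {5, 6, 8, 10}  B7 = {2, 3, 5, 10}
Tree: B1–B2, B1–B3, B3–B4, B4–B5, B2–B6, B1–B7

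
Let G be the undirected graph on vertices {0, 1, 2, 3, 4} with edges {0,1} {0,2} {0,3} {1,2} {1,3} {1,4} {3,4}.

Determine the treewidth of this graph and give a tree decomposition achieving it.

Treewidth 2.
Bags: B1 = {0, 1, 3}  B2 = {0, 1, 2}  B3 = {1, 3, 4}
Tree: B1–B2, B1–B3

Each bag holds 3 vertices, so the decomposition has width 2, which upper-bounds the treewidth. For the lower bound, the 3 vertices {0, 1, 2} are pairwise adjacent, and any tree decomposition puts a clique entirely inside one bag — forcing width ≥ 2. Therefore the treewidth is 2.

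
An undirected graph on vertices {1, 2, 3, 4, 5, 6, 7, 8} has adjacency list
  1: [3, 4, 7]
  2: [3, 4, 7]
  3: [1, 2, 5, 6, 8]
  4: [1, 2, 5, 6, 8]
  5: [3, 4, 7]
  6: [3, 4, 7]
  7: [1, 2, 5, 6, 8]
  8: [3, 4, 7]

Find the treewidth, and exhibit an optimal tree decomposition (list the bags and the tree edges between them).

Treewidth 3.
Bags: B1 = {3, 4, 7, 8}  B2 = {1, 3, 4, 7}  B3 = {3, 4, 5, 7}  B4 = {3, 4, 6, 7}  B5 = {2, 3, 4, 7}
Tree: B1–B2, B2–B3, B3–B4, B4–B5

The largest bag has 4 vertices, giving width 3; this decomposition certifies tw(G) ≤ 3. For the lower bound: the 4 vertex sets {7,8}, {1,3}, {4}, {5} are disjoint, each induces a connected subgraph, and every pair is joined by at least one edge of G. Contracting each set to a single vertex therefore yields K_{4} as a minor, and since treewidth is minor-monotone, tw(G) ≥ tw(K_{4}) = 3. Hence tw(G) = 3 exactly.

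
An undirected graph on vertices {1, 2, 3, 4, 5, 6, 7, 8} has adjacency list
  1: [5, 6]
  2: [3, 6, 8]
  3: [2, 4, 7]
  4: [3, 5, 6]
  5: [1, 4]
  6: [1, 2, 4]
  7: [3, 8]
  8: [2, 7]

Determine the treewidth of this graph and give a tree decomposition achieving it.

Treewidth 2.
One optimal decomposition is:
Bags: B1 = {1, 5, 6}  B2 = {4, 5, 6}  B3 = {2, 4, 6}  B4 = {2, 3, 4}  B5 = {2, 3, 8}  B6 = {3, 7, 8}
Tree: B1–B2, B2–B3, B3–B4, B4–B5, B5–B6

The largest bag has 3 vertices, giving width 2; this decomposition certifies tw(G) ≤ 2. The edges 1–5–4–6–1 form a cycle, so G is not a tree and its treewidth is at least 2. The upper and lower bounds meet at 2, so that is the treewidth.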